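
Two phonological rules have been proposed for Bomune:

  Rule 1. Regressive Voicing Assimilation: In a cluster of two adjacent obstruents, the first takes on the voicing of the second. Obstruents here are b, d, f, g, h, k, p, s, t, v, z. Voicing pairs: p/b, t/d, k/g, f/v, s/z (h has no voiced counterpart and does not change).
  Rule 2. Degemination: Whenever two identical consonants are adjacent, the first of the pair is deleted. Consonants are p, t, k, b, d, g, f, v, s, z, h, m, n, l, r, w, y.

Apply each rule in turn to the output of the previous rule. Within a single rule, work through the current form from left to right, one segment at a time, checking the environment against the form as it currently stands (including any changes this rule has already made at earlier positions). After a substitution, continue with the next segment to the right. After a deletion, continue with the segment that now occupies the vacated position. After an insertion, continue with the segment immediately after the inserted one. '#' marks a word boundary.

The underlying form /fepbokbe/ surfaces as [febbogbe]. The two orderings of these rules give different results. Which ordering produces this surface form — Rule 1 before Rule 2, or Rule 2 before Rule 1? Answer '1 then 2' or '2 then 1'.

Order 1 then 2:
  1 Regressive Voicing Assimilation: [fepbokbe] → [febbogbe]
  2 Degemination: [febbogbe] → [febogbe]
  result: [febogbe]
Order 2 then 1:
  2 Degemination: no change — [fepbokbe]
  1 Regressive Voicing Assimilation: [fepbokbe] → [febbogbe]
  result: [febbogbe]

2 then 1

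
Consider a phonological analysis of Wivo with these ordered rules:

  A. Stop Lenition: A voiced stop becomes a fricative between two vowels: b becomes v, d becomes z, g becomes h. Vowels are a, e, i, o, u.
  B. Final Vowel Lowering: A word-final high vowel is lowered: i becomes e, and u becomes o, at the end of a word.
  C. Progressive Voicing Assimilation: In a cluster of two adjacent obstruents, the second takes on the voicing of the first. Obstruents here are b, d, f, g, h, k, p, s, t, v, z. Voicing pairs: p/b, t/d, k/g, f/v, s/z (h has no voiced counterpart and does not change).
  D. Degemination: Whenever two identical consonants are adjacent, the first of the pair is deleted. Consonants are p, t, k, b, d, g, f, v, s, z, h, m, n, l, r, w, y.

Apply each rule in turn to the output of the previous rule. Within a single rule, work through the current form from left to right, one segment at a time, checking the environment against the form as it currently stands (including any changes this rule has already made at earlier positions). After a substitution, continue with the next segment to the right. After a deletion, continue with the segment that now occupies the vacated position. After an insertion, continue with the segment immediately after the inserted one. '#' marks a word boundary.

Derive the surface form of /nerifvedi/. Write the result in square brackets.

A Stop Lenition: [nerifvedi] → [nerifvezi]
B Final Vowel Lowering: [nerifvezi] → [nerifveze]
C Progressive Voicing Assimilation: [nerifveze] → [neriffeze]
D Degemination: [neriffeze] → [nerifeze]

[nerifeze]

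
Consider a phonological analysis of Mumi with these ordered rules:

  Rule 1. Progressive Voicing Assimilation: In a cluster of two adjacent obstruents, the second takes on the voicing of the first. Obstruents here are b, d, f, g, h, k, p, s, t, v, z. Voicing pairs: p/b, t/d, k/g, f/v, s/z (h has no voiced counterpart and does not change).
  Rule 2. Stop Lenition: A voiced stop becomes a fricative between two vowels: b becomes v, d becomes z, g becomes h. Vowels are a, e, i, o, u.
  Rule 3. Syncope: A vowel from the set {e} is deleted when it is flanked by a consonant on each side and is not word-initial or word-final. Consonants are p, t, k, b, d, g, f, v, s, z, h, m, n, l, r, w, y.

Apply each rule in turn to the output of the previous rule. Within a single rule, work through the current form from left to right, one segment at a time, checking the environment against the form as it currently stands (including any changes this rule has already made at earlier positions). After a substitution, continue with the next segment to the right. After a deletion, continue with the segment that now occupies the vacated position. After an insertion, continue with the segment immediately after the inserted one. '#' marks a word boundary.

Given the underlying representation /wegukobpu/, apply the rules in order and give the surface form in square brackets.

Rule 1 Progressive Voicing Assimilation: [wegukobpu] → [wegukobbu]
Rule 2 Stop Lenition: [wegukobbu] → [wehukobbu]
Rule 3 Syncope: [wehukobbu] → [whukobbu]

[whukobbu]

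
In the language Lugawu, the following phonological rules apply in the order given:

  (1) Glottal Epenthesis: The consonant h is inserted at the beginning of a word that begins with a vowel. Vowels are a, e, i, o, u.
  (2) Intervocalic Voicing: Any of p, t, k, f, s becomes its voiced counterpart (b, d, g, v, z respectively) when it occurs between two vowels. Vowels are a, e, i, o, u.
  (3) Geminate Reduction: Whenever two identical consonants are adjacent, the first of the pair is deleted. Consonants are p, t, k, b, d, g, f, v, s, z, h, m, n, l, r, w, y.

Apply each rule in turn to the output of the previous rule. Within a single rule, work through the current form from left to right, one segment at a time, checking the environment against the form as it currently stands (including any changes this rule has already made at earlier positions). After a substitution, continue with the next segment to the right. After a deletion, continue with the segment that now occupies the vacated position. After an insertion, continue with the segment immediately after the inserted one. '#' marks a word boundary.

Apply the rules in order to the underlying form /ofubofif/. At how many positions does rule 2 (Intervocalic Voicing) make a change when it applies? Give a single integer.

2

(1) Glottal Epenthesis: [ofubofif] → [hofubofif]
(2) Intervocalic Voicing: [hofubofif] → [hovubovif]
(3) Geminate Reduction: no change — [hovubovif]
Rule 2 changed 2 position(s).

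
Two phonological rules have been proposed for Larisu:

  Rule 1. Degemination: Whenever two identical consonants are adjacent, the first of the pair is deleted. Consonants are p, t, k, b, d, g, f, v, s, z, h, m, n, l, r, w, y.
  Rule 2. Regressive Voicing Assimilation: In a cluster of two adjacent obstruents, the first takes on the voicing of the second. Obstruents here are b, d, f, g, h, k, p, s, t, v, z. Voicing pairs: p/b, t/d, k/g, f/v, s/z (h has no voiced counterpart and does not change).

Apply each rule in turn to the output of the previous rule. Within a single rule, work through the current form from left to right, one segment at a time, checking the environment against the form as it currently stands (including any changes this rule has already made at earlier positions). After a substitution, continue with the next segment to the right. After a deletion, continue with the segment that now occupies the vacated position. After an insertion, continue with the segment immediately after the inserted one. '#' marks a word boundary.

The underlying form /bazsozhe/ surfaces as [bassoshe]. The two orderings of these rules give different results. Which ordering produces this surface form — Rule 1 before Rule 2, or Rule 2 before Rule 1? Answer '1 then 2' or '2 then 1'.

1 then 2

Order 1 then 2:
  1 Degemination: no change — [bazsozhe]
  2 Regressive Voicing Assimilation: [bazsozhe] → [bassoshe]
  result: [bassoshe]
Order 2 then 1:
  2 Regressive Voicing Assimilation: [bazsozhe] → [bassoshe]
  1 Degemination: [bassoshe] → [basoshe]
  result: [basoshe]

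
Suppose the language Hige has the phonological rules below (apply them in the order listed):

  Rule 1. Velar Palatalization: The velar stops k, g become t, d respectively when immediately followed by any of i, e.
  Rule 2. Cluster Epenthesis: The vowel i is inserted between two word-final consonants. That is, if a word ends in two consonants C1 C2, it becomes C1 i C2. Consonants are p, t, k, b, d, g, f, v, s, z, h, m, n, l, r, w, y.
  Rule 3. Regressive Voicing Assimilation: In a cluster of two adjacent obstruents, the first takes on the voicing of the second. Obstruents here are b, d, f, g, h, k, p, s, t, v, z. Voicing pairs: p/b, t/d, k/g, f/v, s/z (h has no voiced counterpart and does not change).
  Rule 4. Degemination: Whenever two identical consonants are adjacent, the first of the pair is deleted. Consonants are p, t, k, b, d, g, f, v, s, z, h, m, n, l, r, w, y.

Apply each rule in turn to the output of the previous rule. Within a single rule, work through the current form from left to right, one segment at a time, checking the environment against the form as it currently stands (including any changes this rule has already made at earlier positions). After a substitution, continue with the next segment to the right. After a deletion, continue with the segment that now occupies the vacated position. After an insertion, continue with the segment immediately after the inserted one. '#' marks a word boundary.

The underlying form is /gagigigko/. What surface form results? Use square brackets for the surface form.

[gadidiko]

Rule 1 Velar Palatalization: [gagigigko] → [gadidigko]
Rule 2 Cluster Epenthesis: no change — [gadidigko]
Rule 3 Regressive Voicing Assimilation: [gadidigko] → [gadidikko]
Rule 4 Degemination: [gadidikko] → [gadidiko]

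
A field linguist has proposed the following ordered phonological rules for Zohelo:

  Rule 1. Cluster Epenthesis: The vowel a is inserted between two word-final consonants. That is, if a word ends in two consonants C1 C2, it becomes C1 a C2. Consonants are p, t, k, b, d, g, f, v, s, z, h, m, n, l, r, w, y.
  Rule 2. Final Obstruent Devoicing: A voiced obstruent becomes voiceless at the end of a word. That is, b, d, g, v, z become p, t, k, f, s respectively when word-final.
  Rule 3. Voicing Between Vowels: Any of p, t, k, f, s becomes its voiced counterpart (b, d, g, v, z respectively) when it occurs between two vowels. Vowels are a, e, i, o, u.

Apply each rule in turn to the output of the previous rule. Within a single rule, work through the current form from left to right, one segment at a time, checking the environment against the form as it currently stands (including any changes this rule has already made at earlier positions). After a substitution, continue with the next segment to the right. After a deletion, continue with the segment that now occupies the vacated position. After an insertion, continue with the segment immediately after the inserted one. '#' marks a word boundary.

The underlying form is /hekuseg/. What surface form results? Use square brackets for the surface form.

[heguzek]

Rule 1 Cluster Epenthesis: no change — [hekuseg]
Rule 2 Final Obstruent Devoicing: [hekuseg] → [hekusek]
Rule 3 Voicing Between Vowels: [hekusek] → [heguzek]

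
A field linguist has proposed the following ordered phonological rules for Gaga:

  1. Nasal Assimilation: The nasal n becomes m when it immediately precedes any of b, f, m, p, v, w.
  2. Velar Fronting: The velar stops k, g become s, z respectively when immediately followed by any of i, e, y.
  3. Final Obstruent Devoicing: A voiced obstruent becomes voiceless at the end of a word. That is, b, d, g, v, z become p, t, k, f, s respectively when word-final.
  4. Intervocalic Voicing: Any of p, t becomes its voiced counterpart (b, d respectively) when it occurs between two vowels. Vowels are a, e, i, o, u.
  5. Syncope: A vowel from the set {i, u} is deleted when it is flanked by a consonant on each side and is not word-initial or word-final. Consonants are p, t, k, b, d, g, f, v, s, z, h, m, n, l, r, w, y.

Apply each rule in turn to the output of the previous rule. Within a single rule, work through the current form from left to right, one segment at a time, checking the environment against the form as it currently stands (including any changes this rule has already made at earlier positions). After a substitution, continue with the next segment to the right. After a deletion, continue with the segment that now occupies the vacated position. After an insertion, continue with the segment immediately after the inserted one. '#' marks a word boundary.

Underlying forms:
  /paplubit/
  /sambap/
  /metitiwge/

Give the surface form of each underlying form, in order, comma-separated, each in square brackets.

/paplubit/:
  1 Nasal Assimilation: no change — [paplubit]
  2 Velar Fronting: no change — [paplubit]
  3 Final Obstruent Devoicing: no change — [paplubit]
  4 Intervocalic Voicing: no change — [paplubit]
  5 Syncope: [paplubit] → [paplbt]
/sambap/:
  1 Nasal Assimilation: no change — [sambap]
  2 Velar Fronting: no change — [sambap]
  3 Final Obstruent Devoicing: no change — [sambap]
  4 Intervocalic Voicing: no change — [sambap]
  5 Syncope: no change — [sambap]
/metitiwge/:
  1 Nasal Assimilation: no change — [metitiwge]
  2 Velar Fronting: [metitiwge] → [metitiwze]
  3 Final Obstruent Devoicing: no change — [metitiwze]
  4 Intervocalic Voicing: [metitiwze] → [medidiwze]
  5 Syncope: [medidiwze] → [meddwze]

[paplbt], [sambap], [meddwze]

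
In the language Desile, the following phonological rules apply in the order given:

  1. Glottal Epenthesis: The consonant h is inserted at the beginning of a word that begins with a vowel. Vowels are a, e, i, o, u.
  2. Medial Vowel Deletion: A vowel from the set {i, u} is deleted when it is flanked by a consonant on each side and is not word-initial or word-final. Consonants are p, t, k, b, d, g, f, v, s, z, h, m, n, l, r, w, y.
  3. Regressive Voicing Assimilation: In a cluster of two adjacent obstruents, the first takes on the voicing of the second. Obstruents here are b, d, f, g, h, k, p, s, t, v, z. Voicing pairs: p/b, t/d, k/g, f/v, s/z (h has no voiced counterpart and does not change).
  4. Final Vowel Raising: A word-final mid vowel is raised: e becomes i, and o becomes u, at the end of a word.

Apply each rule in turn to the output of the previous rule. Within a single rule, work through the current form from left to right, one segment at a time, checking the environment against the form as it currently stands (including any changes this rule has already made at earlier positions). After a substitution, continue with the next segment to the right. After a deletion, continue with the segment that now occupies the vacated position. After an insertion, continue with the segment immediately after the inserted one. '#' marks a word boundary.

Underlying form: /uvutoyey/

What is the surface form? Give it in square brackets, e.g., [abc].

[hftoyey]

1 Glottal Epenthesis: [uvutoyey] → [huvutoyey]
2 Medial Vowel Deletion: [huvutoyey] → [hvtoyey]
3 Regressive Voicing Assimilation: [hvtoyey] → [hftoyey]
4 Final Vowel Raising: no change — [hftoyey]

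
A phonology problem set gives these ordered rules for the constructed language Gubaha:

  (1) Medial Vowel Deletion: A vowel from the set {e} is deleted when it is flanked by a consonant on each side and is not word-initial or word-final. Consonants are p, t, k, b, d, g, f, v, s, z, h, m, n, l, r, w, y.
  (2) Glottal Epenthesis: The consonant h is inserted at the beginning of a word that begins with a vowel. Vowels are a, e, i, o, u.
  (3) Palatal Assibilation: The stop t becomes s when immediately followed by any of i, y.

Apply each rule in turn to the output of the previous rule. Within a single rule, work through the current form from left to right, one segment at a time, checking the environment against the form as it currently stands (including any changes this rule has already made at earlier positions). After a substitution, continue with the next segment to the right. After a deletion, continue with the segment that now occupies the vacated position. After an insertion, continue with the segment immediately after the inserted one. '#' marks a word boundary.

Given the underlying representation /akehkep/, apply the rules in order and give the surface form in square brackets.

[hakhkp]

(1) Medial Vowel Deletion: [akehkep] → [akhkp]
(2) Glottal Epenthesis: [akhkp] → [hakhkp]
(3) Palatal Assibilation: no change — [hakhkp]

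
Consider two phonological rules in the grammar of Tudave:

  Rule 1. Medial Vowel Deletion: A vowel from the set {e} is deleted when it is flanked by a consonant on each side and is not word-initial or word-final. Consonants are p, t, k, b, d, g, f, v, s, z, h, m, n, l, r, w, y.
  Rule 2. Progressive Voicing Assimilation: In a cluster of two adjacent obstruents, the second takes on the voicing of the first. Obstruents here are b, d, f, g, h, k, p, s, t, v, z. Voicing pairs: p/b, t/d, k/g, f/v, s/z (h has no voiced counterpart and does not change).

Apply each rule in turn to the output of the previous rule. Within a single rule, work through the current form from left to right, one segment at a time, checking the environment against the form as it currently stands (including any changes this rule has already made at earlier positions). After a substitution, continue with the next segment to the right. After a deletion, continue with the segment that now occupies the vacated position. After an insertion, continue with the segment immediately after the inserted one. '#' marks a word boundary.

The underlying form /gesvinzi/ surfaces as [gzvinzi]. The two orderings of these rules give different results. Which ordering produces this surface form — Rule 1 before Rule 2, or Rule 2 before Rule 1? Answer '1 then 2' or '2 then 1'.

1 then 2

Order 1 then 2:
  1 Medial Vowel Deletion: [gesvinzi] → [gsvinzi]
  2 Progressive Voicing Assimilation: [gsvinzi] → [gzvinzi]
  result: [gzvinzi]
Order 2 then 1:
  2 Progressive Voicing Assimilation: [gesvinzi] → [gesfinzi]
  1 Medial Vowel Deletion: [gesfinzi] → [gsfinzi]
  result: [gsfinzi]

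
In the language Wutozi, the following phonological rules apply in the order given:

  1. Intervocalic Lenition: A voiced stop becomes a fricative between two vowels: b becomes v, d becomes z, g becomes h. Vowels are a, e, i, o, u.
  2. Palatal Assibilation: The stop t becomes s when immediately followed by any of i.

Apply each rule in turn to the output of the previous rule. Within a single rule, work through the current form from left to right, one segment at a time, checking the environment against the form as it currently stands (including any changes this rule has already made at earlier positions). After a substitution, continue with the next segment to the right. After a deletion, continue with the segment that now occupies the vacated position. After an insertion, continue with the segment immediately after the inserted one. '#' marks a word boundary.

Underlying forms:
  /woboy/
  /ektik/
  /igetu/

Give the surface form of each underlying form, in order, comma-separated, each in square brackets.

[wovoy], [eksik], [ihetu]

/woboy/:
  1 Intervocalic Lenition: [woboy] → [wovoy]
  2 Palatal Assibilation: no change — [wovoy]
/ektik/:
  1 Intervocalic Lenition: no change — [ektik]
  2 Palatal Assibilation: [ektik] → [eksik]
/igetu/:
  1 Intervocalic Lenition: [igetu] → [ihetu]
  2 Palatal Assibilation: no change — [ihetu]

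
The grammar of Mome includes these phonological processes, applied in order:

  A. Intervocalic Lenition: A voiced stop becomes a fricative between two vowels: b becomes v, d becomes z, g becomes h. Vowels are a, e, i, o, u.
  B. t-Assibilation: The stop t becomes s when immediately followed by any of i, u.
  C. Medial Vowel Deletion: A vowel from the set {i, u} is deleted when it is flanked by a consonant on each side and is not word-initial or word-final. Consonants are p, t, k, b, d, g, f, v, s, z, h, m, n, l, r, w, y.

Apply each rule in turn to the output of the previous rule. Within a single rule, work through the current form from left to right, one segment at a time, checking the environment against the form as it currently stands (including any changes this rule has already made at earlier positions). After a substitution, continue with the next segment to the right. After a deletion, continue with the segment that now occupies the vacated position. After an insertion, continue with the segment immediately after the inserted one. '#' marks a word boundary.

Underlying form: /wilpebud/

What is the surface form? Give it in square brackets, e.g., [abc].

[wlpevd]

A Intervocalic Lenition: [wilpebud] → [wilpevud]
B t-Assibilation: no change — [wilpevud]
C Medial Vowel Deletion: [wilpevud] → [wlpevd]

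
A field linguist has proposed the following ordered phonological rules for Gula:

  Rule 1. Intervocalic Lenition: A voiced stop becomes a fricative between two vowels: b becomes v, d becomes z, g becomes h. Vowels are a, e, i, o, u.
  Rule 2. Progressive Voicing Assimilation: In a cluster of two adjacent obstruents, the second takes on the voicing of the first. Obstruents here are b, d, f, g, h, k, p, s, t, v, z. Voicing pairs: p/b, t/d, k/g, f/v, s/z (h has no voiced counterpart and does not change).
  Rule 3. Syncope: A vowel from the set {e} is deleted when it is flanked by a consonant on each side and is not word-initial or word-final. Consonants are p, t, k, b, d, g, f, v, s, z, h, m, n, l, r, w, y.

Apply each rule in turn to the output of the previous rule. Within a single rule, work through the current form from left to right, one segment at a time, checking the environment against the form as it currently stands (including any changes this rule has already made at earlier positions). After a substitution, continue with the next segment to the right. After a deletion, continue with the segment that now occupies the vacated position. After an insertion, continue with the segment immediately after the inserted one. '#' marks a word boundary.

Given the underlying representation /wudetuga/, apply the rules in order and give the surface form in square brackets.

[wuztuha]

Rule 1 Intervocalic Lenition: [wudetuga] → [wuzetuha]
Rule 2 Progressive Voicing Assimilation: no change — [wuzetuha]
Rule 3 Syncope: [wuzetuha] → [wuztuha]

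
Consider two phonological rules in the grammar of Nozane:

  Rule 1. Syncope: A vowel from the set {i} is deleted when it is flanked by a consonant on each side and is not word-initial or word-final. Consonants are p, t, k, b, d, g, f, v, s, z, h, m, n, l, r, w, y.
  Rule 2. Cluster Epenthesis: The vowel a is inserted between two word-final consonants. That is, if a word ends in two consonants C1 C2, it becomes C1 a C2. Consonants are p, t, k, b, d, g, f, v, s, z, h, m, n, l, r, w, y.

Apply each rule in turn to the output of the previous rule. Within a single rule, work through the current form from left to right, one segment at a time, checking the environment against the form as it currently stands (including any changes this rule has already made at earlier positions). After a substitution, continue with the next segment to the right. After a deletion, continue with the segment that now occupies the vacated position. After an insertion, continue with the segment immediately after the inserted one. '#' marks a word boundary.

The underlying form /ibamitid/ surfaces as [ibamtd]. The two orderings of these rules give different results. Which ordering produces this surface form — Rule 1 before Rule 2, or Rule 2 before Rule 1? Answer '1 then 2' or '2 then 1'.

2 then 1

Order 1 then 2:
  1 Syncope: [ibamitid] → [ibamtd]
  2 Cluster Epenthesis: [ibamtd] → [ibamtad]
  result: [ibamtad]
Order 2 then 1:
  2 Cluster Epenthesis: no change — [ibamitid]
  1 Syncope: [ibamitid] → [ibamtd]
  result: [ibamtd]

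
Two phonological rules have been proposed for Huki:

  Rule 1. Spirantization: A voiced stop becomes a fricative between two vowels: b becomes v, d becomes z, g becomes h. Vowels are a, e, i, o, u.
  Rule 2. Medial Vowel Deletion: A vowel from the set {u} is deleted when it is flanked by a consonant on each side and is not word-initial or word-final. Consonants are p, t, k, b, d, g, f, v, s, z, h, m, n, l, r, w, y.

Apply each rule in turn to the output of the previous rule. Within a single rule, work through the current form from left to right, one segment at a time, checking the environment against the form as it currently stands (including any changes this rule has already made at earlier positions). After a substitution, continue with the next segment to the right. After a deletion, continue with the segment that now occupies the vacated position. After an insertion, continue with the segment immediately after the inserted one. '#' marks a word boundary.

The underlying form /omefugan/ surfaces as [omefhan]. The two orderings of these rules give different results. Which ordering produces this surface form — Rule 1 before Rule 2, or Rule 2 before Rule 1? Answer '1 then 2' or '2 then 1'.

Order 1 then 2:
  1 Spirantization: [omefugan] → [omefuhan]
  2 Medial Vowel Deletion: [omefuhan] → [omefhan]
  result: [omefhan]
Order 2 then 1:
  2 Medial Vowel Deletion: [omefugan] → [omefgan]
  1 Spirantization: no change — [omefgan]
  result: [omefgan]

1 then 2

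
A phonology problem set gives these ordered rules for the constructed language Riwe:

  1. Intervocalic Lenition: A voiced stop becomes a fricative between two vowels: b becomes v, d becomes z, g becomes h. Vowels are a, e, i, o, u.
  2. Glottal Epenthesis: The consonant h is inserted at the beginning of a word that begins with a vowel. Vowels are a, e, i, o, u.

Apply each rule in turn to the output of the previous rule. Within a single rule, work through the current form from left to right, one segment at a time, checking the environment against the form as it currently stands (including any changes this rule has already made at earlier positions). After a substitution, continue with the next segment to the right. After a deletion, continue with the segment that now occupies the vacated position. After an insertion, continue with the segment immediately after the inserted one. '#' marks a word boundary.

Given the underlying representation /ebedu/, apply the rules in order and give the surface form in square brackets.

1 Intervocalic Lenition: [ebedu] → [evezu]
2 Glottal Epenthesis: [evezu] → [hevezu]

[hevezu]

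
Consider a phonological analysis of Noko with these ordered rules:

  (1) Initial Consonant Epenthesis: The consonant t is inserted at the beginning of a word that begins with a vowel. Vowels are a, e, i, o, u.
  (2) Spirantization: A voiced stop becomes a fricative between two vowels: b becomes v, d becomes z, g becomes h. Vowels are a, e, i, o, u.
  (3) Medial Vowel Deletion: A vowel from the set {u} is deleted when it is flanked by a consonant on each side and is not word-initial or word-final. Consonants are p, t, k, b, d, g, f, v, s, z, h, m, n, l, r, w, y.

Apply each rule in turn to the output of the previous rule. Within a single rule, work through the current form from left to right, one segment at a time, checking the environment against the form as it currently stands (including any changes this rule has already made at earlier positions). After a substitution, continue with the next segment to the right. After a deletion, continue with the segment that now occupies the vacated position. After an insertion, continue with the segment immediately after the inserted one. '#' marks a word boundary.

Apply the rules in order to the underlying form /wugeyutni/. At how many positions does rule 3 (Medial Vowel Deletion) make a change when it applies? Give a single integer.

(1) Initial Consonant Epenthesis: no change — [wugeyutni]
(2) Spirantization: [wugeyutni] → [wuheyutni]
(3) Medial Vowel Deletion: [wuheyutni] → [wheytni]
Rule 3 changed 2 position(s).

2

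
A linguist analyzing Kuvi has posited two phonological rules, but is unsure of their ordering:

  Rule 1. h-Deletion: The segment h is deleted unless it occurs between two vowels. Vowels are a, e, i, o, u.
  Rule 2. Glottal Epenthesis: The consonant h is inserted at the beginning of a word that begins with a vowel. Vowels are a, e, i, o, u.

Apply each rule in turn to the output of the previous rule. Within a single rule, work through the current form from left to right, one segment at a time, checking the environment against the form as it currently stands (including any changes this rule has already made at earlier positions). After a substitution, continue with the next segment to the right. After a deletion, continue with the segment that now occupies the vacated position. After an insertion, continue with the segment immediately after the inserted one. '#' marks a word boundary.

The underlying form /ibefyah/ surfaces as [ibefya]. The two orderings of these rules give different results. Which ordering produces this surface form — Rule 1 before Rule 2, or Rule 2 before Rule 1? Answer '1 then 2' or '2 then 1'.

2 then 1

Order 1 then 2:
  1 h-Deletion: [ibefyah] → [ibefya]
  2 Glottal Epenthesis: [ibefya] → [hibefya]
  result: [hibefya]
Order 2 then 1:
  2 Glottal Epenthesis: [ibefyah] → [hibefyah]
  1 h-Deletion: [hibefyah] → [ibefya]
  result: [ibefya]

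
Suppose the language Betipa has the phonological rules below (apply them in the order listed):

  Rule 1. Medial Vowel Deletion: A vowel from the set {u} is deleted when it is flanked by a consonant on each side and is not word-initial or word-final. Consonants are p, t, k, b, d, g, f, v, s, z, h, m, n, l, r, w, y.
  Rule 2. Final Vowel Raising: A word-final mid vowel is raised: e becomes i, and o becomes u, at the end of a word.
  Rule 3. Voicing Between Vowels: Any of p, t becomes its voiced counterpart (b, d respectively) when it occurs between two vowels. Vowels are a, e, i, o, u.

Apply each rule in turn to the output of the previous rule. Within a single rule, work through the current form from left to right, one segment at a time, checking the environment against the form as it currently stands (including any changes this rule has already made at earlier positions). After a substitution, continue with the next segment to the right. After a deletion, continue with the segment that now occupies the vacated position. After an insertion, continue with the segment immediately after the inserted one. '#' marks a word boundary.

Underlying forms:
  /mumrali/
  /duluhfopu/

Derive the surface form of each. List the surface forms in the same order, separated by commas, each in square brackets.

/mumrali/:
  Rule 1 Medial Vowel Deletion: [mumrali] → [mmrali]
  Rule 2 Final Vowel Raising: no change — [mmrali]
  Rule 3 Voicing Between Vowels: no change — [mmrali]
/duluhfopu/:
  Rule 1 Medial Vowel Deletion: [duluhfopu] → [dlhfopu]
  Rule 2 Final Vowel Raising: no change — [dlhfopu]
  Rule 3 Voicing Between Vowels: [dlhfopu] → [dlhfobu]

[mmrali], [dlhfobu]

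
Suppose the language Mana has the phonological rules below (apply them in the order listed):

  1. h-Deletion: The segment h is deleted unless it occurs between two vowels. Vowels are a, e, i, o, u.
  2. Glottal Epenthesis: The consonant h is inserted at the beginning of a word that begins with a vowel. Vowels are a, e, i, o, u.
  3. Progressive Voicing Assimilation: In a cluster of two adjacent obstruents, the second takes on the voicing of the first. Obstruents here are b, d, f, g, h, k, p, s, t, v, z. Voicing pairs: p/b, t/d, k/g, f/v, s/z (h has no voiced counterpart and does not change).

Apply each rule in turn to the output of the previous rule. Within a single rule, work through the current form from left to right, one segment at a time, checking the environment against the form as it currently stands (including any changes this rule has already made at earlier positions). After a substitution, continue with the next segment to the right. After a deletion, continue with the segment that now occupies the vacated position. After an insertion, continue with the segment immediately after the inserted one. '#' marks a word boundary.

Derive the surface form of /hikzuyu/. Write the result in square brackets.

1 h-Deletion: [hikzuyu] → [ikzuyu]
2 Glottal Epenthesis: [ikzuyu] → [hikzuyu]
3 Progressive Voicing Assimilation: [hikzuyu] → [hiksuyu]

[hiksuyu]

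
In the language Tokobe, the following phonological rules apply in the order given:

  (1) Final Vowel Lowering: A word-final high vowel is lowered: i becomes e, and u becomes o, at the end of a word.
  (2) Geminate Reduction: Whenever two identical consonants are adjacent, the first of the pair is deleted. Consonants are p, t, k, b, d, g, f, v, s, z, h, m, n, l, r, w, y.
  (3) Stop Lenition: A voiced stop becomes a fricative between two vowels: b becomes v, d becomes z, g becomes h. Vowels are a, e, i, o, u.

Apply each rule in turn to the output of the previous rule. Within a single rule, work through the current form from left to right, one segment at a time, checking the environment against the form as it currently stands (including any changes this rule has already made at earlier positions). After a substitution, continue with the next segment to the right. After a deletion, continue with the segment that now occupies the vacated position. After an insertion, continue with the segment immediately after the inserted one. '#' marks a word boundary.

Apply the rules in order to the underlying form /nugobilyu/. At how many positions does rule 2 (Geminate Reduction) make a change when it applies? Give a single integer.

(1) Final Vowel Lowering: [nugobilyu] → [nugobilyo]
(2) Geminate Reduction: no change — [nugobilyo]
(3) Stop Lenition: [nugobilyo] → [nuhovilyo]
Rule 2 changed 0 position(s).

0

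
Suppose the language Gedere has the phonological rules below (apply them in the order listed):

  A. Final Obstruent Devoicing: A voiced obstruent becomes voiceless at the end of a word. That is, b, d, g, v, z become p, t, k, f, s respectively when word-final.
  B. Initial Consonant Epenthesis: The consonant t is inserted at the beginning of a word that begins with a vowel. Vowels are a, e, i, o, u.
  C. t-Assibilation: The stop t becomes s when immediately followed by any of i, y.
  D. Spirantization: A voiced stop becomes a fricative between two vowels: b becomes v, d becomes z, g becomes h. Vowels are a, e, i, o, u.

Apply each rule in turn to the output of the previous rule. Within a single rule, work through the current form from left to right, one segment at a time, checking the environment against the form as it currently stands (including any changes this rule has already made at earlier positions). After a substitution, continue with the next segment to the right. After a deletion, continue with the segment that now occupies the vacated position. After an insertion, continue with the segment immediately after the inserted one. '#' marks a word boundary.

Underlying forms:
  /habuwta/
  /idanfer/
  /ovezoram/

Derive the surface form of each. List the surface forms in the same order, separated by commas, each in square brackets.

[havuwta], [sizanfer], [tovezoram]

/habuwta/:
  A Final Obstruent Devoicing: no change — [habuwta]
  B Initial Consonant Epenthesis: no change — [habuwta]
  C t-Assibilation: no change — [habuwta]
  D Spirantization: [habuwta] → [havuwta]
/idanfer/:
  A Final Obstruent Devoicing: no change — [idanfer]
  B Initial Consonant Epenthesis: [idanfer] → [tidanfer]
  C t-Assibilation: [tidanfer] → [sidanfer]
  D Spirantization: [sidanfer] → [sizanfer]
/ovezoram/:
  A Final Obstruent Devoicing: no change — [ovezoram]
  B Initial Consonant Epenthesis: [ovezoram] → [tovezoram]
  C t-Assibilation: no change — [tovezoram]
  D Spirantization: no change — [tovezoram]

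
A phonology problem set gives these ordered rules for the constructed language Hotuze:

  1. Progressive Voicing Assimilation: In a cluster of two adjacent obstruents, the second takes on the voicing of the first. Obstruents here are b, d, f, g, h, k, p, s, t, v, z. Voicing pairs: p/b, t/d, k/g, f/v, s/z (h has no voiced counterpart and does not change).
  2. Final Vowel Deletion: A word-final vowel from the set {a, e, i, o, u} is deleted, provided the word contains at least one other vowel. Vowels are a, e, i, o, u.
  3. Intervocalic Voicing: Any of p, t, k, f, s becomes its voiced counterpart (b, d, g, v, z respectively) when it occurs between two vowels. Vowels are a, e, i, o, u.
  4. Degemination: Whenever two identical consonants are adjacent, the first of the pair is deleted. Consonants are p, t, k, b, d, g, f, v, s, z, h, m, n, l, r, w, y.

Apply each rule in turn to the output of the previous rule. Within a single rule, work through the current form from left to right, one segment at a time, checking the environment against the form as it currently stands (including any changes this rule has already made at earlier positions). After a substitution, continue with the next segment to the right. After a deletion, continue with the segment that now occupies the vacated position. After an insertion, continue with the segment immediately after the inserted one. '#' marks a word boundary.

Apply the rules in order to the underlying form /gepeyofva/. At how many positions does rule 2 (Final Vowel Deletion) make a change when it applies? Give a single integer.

1 Progressive Voicing Assimilation: [gepeyofva] → [gepeyoffa]
2 Final Vowel Deletion: [gepeyoffa] → [gepeyoff]
3 Intervocalic Voicing: [gepeyoff] → [gebeyoff]
4 Degemination: [gebeyoff] → [gebeyof]
Rule 2 changed 1 position(s).

1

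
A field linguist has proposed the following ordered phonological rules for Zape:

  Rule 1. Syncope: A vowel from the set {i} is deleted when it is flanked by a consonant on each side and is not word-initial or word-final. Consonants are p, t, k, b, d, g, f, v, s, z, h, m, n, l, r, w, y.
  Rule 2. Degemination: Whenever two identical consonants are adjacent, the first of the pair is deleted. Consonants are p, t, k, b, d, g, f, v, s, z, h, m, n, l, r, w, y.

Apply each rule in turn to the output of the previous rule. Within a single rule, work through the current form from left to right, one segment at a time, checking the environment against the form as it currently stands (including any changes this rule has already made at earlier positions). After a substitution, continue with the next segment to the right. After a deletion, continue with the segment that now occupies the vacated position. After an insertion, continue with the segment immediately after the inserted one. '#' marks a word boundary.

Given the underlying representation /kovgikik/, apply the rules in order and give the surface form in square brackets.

Rule 1 Syncope: [kovgikik] → [kovgkk]
Rule 2 Degemination: [kovgkk] → [kovgk]

[kovgk]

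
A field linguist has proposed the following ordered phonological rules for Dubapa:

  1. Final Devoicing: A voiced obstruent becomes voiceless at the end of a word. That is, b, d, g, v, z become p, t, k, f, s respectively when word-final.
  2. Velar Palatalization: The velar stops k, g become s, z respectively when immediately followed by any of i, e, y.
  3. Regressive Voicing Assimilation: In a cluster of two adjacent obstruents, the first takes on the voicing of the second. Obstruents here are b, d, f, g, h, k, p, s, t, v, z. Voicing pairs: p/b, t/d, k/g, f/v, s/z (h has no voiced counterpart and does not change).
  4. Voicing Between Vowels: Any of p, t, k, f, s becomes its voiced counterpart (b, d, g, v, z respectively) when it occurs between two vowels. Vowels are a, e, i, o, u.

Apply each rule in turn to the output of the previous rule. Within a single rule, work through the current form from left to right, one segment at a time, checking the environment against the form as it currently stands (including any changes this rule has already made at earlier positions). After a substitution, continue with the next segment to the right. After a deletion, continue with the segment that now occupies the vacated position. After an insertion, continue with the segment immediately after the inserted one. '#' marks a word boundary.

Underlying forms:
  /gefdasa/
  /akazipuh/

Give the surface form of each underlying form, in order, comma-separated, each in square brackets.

/gefdasa/:
  1 Final Devoicing: no change — [gefdasa]
  2 Velar Palatalization: [gefdasa] → [zefdasa]
  3 Regressive Voicing Assimilation: [zefdasa] → [zevdasa]
  4 Voicing Between Vowels: [zevdasa] → [zevdaza]
/akazipuh/:
  1 Final Devoicing: no change — [akazipuh]
  2 Velar Palatalization: no change — [akazipuh]
  3 Regressive Voicing Assimilation: no change — [akazipuh]
  4 Voicing Between Vowels: [akazipuh] → [agazibuh]

[zevdaza], [agazibuh]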